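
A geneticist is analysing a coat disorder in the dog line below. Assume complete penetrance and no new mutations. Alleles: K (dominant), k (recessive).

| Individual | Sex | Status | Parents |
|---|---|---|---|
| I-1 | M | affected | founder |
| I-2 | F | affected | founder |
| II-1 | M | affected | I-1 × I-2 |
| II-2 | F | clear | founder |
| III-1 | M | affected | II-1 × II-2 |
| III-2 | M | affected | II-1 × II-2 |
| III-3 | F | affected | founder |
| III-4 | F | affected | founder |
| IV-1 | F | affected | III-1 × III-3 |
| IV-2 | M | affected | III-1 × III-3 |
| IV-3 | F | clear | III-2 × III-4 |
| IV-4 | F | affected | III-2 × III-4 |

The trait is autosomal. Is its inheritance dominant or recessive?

III-2 and III-4 are both affected yet have a clear child IV-3. Under a recessive model two affected parents are homozygous and every child would be affected, so the trait cannot be recessive.

dominant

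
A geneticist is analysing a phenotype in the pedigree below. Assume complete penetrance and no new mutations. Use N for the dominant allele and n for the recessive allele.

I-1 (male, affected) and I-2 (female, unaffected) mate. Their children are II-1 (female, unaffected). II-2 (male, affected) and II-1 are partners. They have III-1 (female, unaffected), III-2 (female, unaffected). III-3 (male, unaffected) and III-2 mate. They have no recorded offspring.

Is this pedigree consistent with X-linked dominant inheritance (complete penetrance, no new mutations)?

No

Under X-linked dominant, II-1 (unaffected, female) cannot arise from I-1 (affected) × I-2 (unaffected).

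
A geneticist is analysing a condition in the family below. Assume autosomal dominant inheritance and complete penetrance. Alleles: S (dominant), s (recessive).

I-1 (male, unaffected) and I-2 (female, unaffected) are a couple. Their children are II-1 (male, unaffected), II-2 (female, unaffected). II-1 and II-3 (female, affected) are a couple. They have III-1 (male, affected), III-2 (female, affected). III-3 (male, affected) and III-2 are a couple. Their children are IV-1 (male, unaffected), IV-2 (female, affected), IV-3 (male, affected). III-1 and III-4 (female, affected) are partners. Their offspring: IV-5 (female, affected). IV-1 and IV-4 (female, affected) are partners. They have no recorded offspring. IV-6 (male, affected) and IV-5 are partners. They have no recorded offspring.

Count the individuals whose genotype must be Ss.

Obligate heterozygotes: III-1 is affected so carries S and received s from II-1 (ss), so III-1 is Ss; III-2 is affected so carries S and received s from II-1 (ss), so III-2 is Ss; III-3 is affected so carries S and passed s to IV-1 (ss), so III-3 is Ss.
Every other individual is either homozygous by phenotype or has at least one consistent homozygous assignment, so the count is 3.

3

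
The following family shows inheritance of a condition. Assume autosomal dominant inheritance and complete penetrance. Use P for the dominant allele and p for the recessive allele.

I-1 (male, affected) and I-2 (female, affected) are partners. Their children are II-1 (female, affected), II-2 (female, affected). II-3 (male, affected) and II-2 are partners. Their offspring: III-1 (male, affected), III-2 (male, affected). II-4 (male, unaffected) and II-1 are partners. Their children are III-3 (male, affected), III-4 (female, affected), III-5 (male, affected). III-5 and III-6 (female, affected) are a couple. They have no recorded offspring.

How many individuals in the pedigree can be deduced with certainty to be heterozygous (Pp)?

3

Obligate heterozygotes: III-3 is affected so carries P and received p from II-4 (pp), so III-3 is Pp; III-4 is affected so carries P and received p from II-4 (pp), so III-4 is Pp; III-5 is affected so carries P and received p from II-4 (pp), so III-5 is Pp.
Every other individual is either homozygous by phenotype or has at least one consistent homozygous assignment, so the count is 3.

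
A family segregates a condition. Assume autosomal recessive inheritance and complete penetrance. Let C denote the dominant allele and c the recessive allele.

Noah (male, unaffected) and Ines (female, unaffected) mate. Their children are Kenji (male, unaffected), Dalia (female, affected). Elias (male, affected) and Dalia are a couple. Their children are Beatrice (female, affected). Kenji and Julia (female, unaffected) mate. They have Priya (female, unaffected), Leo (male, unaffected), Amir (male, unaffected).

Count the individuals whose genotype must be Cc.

Obligate heterozygotes: Noah is unaffected so carries C and passed c to Dalia (cc), so Noah is Cc; Ines is unaffected so carries C and passed c to Dalia (cc), so Ines is Cc.
Every other individual is either homozygous by phenotype or has at least one consistent homozygous assignment, so the count is 2.

2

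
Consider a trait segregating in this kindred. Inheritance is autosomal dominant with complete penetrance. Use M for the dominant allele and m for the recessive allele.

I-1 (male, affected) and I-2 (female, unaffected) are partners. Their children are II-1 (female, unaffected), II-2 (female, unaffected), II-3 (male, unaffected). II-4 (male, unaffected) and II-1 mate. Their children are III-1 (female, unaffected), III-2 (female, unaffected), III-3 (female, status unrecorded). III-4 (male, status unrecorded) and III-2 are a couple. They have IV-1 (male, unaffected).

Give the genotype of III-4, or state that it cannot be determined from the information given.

III-4's phenotype is unrecorded, and no parent or child forces a single allele at both positions; consistent genotype assignments exist with III-4 as Mm or mm.

cannot be determined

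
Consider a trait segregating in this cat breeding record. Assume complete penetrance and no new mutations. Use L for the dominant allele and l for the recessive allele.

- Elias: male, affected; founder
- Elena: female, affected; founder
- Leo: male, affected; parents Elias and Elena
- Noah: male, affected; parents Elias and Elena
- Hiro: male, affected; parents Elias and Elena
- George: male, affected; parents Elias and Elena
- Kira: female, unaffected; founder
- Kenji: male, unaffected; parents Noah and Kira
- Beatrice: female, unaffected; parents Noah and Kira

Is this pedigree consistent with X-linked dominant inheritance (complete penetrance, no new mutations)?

Under X-linked dominant, Beatrice (unaffected, female) cannot arise from Noah (affected) × Kira (unaffected).

No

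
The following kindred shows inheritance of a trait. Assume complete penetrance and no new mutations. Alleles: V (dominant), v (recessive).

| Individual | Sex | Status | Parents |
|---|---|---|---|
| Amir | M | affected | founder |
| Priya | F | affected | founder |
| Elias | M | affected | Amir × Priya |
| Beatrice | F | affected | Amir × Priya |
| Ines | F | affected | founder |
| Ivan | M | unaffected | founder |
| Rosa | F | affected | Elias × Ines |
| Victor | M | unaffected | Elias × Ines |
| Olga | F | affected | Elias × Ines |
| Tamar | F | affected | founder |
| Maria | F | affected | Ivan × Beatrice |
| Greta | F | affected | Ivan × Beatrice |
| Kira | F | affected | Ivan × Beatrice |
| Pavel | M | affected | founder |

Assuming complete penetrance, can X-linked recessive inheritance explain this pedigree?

No

Under X-linked recessive, Victor (unaffected, male) cannot arise from Elias (affected) × Ines (affected).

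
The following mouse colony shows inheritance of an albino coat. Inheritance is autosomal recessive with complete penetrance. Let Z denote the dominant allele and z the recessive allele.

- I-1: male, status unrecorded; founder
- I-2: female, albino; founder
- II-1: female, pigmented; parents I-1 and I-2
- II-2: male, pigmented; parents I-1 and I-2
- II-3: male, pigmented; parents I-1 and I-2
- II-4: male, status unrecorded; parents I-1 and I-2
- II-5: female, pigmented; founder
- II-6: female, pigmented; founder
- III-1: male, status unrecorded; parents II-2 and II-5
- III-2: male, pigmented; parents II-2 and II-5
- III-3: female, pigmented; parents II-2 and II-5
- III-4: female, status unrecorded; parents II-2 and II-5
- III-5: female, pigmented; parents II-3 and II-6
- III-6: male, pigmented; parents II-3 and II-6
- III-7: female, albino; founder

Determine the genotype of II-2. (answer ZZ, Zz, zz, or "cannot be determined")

From phenotype alone, II-2 is ZZ or Zz.
II-2 is pigmented so carries Z and received z from I-2 (zz), so II-2 is Zz.

Zz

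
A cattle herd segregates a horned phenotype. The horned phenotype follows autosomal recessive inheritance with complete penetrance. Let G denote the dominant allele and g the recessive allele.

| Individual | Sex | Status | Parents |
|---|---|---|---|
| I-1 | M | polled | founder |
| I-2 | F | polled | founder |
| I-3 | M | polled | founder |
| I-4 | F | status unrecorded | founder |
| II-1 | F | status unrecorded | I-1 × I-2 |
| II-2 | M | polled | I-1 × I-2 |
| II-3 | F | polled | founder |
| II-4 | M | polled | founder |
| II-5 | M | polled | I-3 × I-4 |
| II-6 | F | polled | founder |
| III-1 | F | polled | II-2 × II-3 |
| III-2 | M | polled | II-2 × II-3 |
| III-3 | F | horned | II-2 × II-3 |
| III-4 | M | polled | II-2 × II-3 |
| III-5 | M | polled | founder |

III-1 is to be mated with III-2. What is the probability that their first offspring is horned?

1/9

II-2 is polled so carries G and passed g to III-3 (gg), so II-2 is Gg.
II-3 is polled so carries G and passed g to III-3 (gg), so II-3 is Gg.
III-1 is a polled offspring of II-2 (Gg) × II-3 (Gg), whose cross gives 1/4 GG : 1/2 Gg : 1/4 gg; conditioning on being polled, III-1 is GG with probability 1/3, Gg with probability 2/3.
III-2 is a polled offspring of II-2 (Gg) × II-3 (Gg), whose cross gives 1/4 GG : 1/2 Gg : 1/4 gg; conditioning on being polled, III-2 is GG with probability 1/3, Gg with probability 2/3.
Summing over parental genotype combinations, P(offspring is horned) = 4/9·1/4 = 1/9.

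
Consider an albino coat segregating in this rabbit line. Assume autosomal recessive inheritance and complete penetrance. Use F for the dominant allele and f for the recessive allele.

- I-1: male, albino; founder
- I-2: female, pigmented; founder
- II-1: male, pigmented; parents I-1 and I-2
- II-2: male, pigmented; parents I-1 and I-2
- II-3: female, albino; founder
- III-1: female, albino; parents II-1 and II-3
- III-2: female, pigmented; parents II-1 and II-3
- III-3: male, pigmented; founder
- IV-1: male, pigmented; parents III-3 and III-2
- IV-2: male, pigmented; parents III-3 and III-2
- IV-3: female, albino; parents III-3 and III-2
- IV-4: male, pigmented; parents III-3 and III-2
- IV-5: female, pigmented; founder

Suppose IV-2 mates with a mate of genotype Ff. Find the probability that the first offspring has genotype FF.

1/3

III-3 is pigmented so carries F and passed f to IV-3 (ff), so III-3 is Ff.
III-2 is pigmented so carries F and received f from II-3 (ff), so III-2 is Ff.
IV-2 is a pigmented offspring of III-3 (Ff) × III-2 (Ff), whose cross gives 1/4 FF : 1/2 Ff : 1/4 ff; conditioning on being pigmented, IV-2 is FF with probability 1/3, Ff with probability 2/3.
Summing over parental genotype combinations, P(offspring has genotype FF) = 1/3·1/2 + 2/3·1/4 = 1/3.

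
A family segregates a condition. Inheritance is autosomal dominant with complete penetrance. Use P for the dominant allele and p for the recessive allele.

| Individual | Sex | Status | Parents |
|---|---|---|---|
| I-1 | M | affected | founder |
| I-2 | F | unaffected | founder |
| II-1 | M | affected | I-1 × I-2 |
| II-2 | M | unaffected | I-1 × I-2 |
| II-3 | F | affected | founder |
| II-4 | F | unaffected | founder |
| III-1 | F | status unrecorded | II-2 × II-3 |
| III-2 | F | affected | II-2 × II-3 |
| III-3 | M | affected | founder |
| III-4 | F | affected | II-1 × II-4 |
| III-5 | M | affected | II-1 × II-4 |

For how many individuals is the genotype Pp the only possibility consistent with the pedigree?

5

Obligate heterozygotes: I-1 is affected so carries P and passed p to II-2 (pp), so I-1 is Pp; II-1 is affected so carries P and received p from I-2 (pp), so II-1 is Pp; III-2 is affected so carries P and received p from II-2 (pp), so III-2 is Pp; III-4 is affected so carries P and received p from II-4 (pp), so III-4 is Pp; III-5 is affected so carries P and received p from II-4 (pp), so III-5 is Pp.
Every other individual is either homozygous by phenotype or has at least one consistent homozygous assignment, so the count is 5.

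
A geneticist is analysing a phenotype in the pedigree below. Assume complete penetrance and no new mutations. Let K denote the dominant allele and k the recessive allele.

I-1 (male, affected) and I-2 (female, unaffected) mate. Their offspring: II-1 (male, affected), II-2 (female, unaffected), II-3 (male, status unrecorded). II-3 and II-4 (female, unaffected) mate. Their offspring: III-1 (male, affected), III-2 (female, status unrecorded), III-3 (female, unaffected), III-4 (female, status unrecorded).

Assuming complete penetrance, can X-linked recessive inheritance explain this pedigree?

A consistent assignment under X-linked recessive exists: I-1 X^k Y, I-2 X^K X^k, II-1 X^k Y, II-2 X^K X^k, II-3 X^K Y, II-4 X^K X^k, III-1 X^k Y, III-2 X^K X^K, III-3 X^K X^K, III-4 X^K X^K.
In this assignment every recorded phenotype matches its genotype and every non-founder's genotype is obtainable from its parents' genotypes, so the pedigree is consistent.

Yes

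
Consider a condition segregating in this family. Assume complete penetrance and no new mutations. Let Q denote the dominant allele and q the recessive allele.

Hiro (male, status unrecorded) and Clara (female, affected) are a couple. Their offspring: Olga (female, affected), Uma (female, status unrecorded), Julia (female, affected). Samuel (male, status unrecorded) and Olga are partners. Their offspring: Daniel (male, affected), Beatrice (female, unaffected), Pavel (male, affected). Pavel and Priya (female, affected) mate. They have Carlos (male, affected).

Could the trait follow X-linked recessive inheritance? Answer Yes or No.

Yes

A consistent assignment under X-linked recessive exists: Hiro X^q Y, Clara X^q X^q, Olga X^q X^q, Uma X^q X^q, Julia X^q X^q, Samuel X^Q Y, Daniel X^q Y, Beatrice X^Q X^q, Pavel X^q Y, Priya X^q X^q, Carlos X^q Y.
In this assignment every recorded phenotype matches its genotype and every non-founder's genotype is obtainable from its parents' genotypes, so the pedigree is consistent.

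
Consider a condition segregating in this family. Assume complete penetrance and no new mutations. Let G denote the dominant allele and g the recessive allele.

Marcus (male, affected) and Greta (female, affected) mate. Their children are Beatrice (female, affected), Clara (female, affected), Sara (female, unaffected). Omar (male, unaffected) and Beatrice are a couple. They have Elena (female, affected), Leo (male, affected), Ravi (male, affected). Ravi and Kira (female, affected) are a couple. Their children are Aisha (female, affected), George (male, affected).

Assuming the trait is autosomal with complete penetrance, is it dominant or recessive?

dominant

Marcus and Greta are both affected yet have an unaffected child Sara. Under a recessive model two affected parents are homozygous and every child would be affected, so the trait cannot be recessive.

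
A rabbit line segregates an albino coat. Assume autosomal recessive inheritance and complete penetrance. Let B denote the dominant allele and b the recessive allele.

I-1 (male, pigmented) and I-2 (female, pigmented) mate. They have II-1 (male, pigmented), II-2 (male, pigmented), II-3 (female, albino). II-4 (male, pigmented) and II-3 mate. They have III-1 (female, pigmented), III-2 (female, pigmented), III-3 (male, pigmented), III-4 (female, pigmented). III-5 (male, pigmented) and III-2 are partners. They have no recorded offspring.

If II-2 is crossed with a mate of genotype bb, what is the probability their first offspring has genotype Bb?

I-1 is pigmented so carries B and passed b to II-3 (bb), so I-1 is Bb.
I-2 is pigmented so carries B and passed b to II-3 (bb), so I-2 is Bb.
II-2 is a pigmented offspring of I-1 (Bb) × I-2 (Bb), whose cross gives 1/4 BB : 1/2 Bb : 1/4 bb; conditioning on being pigmented, II-2 is BB with probability 1/3, Bb with probability 2/3.
Summing over parental genotype combinations, P(offspring has genotype Bb) = 1/3·1 + 2/3·1/2 = 2/3.

2/3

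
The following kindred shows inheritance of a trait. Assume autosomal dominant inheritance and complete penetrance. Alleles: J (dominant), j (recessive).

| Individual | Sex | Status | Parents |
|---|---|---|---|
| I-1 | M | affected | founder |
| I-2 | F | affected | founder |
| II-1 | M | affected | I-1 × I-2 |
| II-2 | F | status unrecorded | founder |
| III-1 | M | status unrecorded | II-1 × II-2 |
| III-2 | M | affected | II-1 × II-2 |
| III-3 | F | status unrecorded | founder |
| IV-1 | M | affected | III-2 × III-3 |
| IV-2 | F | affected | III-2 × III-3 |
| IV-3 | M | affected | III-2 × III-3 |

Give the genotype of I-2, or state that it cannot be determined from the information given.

cannot be determined

I-2's phenotype allows JJ or Jj, and no parent or child forces a single allele at both positions; consistent genotype assignments exist with I-2 as JJ or Jj.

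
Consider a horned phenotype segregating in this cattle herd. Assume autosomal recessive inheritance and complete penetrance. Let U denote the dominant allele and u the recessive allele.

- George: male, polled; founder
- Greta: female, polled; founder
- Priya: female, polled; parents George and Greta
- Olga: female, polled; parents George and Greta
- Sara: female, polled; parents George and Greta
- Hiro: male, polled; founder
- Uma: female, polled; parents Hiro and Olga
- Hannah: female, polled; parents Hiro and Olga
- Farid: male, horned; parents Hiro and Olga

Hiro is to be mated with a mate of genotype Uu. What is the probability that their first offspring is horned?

Hiro is polled so carries U and passed u to Farid (uu), so Hiro is Uu.
The cross gives 1/4 UU : 1/2 Uu : 1/4 uu, so P(offspring is horned) = 1/4.

1/4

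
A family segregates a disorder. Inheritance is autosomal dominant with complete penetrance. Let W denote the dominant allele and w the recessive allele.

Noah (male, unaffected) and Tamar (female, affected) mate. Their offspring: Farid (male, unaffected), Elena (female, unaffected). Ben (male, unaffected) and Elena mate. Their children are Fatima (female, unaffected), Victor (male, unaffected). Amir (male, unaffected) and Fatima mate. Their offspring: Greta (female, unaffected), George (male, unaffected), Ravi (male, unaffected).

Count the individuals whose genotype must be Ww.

1

Obligate heterozygotes: Tamar is affected so carries W and passed w to Farid (ww), so Tamar is Ww.
Every other individual is either homozygous by phenotype or has at least one consistent homozygous assignment, so the count is 1.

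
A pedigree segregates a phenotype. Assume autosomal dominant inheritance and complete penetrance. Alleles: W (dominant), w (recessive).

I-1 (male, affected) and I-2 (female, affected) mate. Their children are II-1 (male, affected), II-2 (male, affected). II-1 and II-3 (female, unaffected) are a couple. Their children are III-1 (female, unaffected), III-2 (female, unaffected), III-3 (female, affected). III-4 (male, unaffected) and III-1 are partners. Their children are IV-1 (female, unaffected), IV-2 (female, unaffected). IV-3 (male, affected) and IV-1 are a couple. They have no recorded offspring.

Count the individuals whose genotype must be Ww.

Obligate heterozygotes: II-1 is affected so carries W and passed w to III-1 (ww), so II-1 is Ww; III-3 is affected so carries W and received w from II-3 (ww), so III-3 is Ww.
Every other individual is either homozygous by phenotype or has at least one consistent homozygous assignment, so the count is 2.

2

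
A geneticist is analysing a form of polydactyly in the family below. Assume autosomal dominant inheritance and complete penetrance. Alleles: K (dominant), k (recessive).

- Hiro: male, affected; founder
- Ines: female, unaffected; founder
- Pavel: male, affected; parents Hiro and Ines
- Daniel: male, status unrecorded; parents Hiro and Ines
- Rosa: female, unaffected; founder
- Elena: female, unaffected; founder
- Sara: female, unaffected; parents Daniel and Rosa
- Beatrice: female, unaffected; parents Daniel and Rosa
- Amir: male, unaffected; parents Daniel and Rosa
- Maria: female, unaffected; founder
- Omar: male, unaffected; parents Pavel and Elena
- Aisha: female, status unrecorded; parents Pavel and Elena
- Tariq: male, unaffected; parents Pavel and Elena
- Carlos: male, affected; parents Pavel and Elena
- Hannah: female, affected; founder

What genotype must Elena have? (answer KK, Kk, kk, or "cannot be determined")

kk

Elena is unaffected, so Elena is kk.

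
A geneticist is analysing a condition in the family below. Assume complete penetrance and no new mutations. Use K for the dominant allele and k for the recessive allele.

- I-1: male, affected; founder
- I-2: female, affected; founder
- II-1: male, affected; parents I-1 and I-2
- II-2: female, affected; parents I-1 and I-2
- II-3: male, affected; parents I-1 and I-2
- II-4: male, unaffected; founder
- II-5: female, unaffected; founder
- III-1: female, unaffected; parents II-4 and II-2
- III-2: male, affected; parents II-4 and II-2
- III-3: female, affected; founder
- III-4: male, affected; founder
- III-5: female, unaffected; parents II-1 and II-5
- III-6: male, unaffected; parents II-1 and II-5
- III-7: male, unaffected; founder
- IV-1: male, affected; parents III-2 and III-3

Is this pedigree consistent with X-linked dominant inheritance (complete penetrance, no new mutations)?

Under X-linked dominant, III-5 (unaffected, female) cannot arise from II-1 (affected) × II-5 (unaffected).

No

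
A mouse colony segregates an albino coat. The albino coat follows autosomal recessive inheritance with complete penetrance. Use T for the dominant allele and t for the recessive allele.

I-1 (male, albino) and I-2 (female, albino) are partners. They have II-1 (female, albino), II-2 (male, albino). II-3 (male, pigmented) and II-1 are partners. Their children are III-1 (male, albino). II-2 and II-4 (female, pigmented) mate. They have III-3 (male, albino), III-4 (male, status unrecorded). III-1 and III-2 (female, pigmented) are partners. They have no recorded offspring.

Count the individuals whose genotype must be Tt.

2

Obligate heterozygotes: II-3 is pigmented so carries T and passed t to III-1 (tt), so II-3 is Tt; II-4 is pigmented so carries T and passed t to III-3 (tt), so II-4 is Tt.
Every other individual is either homozygous by phenotype or has at least one consistent homozygous assignment, so the count is 2.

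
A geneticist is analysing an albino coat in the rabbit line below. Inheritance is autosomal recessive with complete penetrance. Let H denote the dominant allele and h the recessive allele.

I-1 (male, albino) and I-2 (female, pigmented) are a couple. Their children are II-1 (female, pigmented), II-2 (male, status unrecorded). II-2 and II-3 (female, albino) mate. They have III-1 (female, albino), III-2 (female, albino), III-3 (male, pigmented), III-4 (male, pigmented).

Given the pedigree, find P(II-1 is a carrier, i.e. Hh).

1

II-1 is pigmented so carries H and received h from I-1 (hh), so II-1 is Hh, giving P(Hh) = 1.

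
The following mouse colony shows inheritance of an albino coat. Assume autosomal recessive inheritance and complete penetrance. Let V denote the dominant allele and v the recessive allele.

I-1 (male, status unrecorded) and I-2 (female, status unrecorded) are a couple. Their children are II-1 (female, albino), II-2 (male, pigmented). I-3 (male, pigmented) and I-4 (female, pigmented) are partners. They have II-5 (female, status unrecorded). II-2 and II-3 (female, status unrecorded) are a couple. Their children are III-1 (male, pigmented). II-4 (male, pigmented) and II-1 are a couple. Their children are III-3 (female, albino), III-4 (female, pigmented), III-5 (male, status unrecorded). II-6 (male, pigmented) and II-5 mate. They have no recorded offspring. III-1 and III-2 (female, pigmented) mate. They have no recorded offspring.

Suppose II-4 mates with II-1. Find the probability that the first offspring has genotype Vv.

II-4 is pigmented so carries V and passed v to III-3 (vv), so II-4 is Vv.
II-1 is albino, so II-1 is vv.
The cross gives 1/2 Vv : 1/2 vv, so P(offspring has genotype Vv) = 1/2.

1/2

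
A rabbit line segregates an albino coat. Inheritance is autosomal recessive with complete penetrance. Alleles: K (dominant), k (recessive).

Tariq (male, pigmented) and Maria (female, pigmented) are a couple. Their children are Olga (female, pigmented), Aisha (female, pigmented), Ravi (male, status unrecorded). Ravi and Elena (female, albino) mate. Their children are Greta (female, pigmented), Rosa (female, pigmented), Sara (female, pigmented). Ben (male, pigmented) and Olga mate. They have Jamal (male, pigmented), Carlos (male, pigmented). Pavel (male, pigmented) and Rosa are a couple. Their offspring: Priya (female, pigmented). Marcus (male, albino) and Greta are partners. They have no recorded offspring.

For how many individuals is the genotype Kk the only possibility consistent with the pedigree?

3

Obligate heterozygotes: Greta is pigmented so carries K and received k from Elena (kk), so Greta is Kk; Rosa is pigmented so carries K and received k from Elena (kk), so Rosa is Kk; Sara is pigmented so carries K and received k from Elena (kk), so Sara is Kk.
Every other individual is either homozygous by phenotype or has at least one consistent homozygous assignment, so the count is 3.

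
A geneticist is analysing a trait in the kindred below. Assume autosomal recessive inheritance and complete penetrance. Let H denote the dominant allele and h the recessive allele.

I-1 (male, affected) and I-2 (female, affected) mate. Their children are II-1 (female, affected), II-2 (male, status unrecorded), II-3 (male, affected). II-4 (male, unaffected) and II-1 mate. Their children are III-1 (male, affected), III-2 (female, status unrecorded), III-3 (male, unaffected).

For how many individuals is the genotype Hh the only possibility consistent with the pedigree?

Obligate heterozygotes: II-4 is unaffected so carries H and passed h to III-1 (hh), so II-4 is Hh; III-3 is unaffected so carries H and received h from II-1 (hh), so III-3 is Hh.
Every other individual is either homozygous by phenotype or has at least one consistent homozygous assignment, so the count is 2.

2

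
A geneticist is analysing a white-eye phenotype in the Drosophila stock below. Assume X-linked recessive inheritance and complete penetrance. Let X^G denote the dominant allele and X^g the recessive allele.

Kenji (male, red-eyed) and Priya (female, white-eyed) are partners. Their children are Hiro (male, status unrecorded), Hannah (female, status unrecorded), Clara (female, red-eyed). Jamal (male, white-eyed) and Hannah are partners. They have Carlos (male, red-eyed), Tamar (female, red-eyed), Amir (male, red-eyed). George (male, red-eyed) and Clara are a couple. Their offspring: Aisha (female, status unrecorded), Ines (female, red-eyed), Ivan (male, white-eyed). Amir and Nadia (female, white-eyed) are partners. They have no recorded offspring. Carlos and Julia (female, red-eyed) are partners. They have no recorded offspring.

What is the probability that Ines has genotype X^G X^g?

George is red-eyed, so George is X^G Y.
Clara is red-eyed so carries G and received g from Priya (X^g X^g), so Clara is X^G X^g.
Their cross gives offspring ratios 1/2 X^G X^G : 1/2 X^G X^g. Conditioning on Ines being red-eyed, P(X^G X^g) = 1/2 / 1 = 1/2.

1/2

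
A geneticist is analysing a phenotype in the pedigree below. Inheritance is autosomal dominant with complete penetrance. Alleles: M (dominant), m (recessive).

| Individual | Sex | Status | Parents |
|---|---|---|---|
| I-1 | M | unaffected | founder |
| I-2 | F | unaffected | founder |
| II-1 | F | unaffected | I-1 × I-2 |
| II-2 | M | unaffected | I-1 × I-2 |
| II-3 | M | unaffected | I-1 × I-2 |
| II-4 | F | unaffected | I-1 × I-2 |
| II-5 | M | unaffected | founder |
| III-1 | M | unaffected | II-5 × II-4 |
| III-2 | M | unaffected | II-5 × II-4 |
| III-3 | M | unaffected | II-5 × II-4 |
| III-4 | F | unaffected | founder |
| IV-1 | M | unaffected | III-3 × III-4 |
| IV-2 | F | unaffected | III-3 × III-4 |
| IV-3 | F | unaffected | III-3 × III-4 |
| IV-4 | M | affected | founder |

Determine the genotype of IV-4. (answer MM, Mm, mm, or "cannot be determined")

cannot be determined

IV-4's phenotype allows MM or Mm, and no parent or child forces a single allele at both positions; consistent genotype assignments exist with IV-4 as MM or Mm.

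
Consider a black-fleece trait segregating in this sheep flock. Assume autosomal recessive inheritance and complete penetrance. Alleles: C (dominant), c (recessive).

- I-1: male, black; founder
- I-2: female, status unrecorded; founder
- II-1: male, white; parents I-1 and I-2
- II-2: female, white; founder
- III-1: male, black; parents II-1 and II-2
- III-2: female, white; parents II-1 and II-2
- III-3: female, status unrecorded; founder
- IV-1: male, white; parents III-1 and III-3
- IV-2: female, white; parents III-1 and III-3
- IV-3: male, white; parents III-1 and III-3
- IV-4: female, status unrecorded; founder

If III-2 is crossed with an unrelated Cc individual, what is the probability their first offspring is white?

5/6

II-1 is white so carries C and received c from I-1 (cc), so II-1 is Cc.
II-2 is white so carries C and passed c to III-1 (cc), so II-2 is Cc.
III-2 is a white offspring of II-1 (Cc) × II-2 (Cc), whose cross gives 1/4 CC : 1/2 Cc : 1/4 cc; conditioning on being white, III-2 is CC with probability 1/3, Cc with probability 2/3.
Summing over parental genotype combinations, P(offspring is white) = 1/3·1 + 2/3·3/4 = 5/6.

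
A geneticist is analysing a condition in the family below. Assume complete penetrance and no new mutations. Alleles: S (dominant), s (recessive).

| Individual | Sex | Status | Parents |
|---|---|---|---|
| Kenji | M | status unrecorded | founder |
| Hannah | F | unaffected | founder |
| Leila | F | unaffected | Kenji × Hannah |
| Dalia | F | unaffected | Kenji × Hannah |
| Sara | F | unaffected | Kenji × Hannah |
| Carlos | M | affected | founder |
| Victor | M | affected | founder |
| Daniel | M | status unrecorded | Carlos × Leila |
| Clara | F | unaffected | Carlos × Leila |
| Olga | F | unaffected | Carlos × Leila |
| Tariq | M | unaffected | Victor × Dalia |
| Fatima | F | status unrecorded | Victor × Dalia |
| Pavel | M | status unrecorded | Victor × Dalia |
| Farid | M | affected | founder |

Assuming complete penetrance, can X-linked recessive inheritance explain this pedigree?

A consistent assignment under X-linked recessive exists: Kenji X^S Y, Hannah X^S X^S, Leila X^S X^S, Dalia X^S X^S, Sara X^S X^S, Carlos X^s Y, Victor X^s Y, Daniel X^S Y, Clara X^S X^s, Olga X^S X^s, Tariq X^S Y, Fatima X^S X^s, Pavel X^S Y, Farid X^s Y.
In this assignment every recorded phenotype matches its genotype and every non-founder's genotype is obtainable from its parents' genotypes, so the pedigree is consistent.

Yes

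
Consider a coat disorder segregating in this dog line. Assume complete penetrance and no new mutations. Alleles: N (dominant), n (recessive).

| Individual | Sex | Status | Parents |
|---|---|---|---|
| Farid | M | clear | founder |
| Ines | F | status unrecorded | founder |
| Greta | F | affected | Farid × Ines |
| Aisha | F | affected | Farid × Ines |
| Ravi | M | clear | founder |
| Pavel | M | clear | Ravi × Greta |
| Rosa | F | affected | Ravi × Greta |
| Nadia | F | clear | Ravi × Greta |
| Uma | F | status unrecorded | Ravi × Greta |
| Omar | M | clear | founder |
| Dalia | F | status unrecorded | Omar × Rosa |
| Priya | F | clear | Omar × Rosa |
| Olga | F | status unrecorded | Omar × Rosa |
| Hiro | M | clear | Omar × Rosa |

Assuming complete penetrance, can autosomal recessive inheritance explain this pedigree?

A consistent assignment under autosomal recessive exists: Farid Nn, Ines Nn, Greta nn, Aisha nn, Ravi Nn, Pavel Nn, Rosa nn, Nadia Nn, Uma Nn, Omar NN, Dalia Nn, Priya Nn, Olga Nn, Hiro Nn.
In this assignment every recorded phenotype matches its genotype and every non-founder's genotype is obtainable from its parents' genotypes, so the pedigree is consistent.

Yes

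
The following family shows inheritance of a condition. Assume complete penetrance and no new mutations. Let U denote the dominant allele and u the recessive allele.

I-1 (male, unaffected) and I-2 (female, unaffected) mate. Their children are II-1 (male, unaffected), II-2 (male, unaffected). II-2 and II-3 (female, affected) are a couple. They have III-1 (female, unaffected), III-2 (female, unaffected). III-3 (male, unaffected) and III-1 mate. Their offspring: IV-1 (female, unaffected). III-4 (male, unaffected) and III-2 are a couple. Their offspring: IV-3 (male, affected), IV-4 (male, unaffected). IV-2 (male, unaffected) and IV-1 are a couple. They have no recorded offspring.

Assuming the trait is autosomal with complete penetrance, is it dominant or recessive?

recessive

III-4 and III-2 are both unaffected yet have an affected child IV-3. Under dominance, an affected child requires at least one affected parent, so the trait cannot be dominant.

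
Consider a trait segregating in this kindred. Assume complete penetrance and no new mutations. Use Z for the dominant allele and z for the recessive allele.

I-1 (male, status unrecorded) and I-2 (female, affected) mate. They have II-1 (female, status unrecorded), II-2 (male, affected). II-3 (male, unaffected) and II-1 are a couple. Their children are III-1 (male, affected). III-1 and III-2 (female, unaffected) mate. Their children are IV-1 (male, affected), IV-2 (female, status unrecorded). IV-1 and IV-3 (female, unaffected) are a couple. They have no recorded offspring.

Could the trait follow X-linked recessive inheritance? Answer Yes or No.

Yes

A consistent assignment under X-linked recessive exists: I-1 X^Z Y, I-2 X^z X^z, II-1 X^Z X^z, II-2 X^z Y, II-3 X^Z Y, III-1 X^z Y, III-2 X^Z X^z, IV-1 X^z Y, IV-2 X^Z X^z, IV-3 X^Z X^Z.
In this assignment every recorded phenotype matches its genotype and every non-founder's genotype is obtainable from its parents' genotypes, so the pedigree is consistent.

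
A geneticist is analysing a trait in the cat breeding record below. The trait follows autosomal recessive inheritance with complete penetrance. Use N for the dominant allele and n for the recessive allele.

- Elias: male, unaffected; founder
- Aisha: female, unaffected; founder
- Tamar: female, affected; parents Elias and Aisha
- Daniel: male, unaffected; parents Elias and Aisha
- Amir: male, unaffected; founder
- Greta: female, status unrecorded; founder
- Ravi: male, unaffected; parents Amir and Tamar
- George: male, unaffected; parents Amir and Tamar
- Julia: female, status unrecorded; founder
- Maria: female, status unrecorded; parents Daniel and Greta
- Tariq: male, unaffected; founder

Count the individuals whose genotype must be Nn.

4

Obligate heterozygotes: Elias is unaffected so carries N and passed n to Tamar (nn), so Elias is Nn; Aisha is unaffected so carries N and passed n to Tamar (nn), so Aisha is Nn; Ravi is unaffected so carries N and received n from Tamar (nn), so Ravi is Nn; George is unaffected so carries N and received n from Tamar (nn), so George is Nn.
Every other individual is either homozygous by phenotype or has at least one consistent homozygous assignment, so the count is 4.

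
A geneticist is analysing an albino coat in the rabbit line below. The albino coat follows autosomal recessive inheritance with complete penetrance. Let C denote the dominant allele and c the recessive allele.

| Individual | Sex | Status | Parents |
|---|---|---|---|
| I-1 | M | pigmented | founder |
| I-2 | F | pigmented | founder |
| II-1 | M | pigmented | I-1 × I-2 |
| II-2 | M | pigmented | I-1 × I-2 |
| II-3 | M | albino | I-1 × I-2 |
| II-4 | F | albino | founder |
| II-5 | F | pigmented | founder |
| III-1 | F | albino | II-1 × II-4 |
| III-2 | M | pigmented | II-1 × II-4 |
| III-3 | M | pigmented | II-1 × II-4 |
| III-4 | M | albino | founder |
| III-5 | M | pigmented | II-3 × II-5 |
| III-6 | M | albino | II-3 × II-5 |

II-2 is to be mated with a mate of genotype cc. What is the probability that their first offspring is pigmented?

2/3

I-1 is pigmented so carries C and passed c to II-3 (cc), so I-1 is Cc.
I-2 is pigmented so carries C and passed c to II-3 (cc), so I-2 is Cc.
II-2 is a pigmented offspring of I-1 (Cc) × I-2 (Cc), whose cross gives 1/4 CC : 1/2 Cc : 1/4 cc; conditioning on being pigmented, II-2 is CC with probability 1/3, Cc with probability 2/3.
Summing over parental genotype combinations, P(offspring is pigmented) = 1/3·1 + 2/3·1/2 = 2/3.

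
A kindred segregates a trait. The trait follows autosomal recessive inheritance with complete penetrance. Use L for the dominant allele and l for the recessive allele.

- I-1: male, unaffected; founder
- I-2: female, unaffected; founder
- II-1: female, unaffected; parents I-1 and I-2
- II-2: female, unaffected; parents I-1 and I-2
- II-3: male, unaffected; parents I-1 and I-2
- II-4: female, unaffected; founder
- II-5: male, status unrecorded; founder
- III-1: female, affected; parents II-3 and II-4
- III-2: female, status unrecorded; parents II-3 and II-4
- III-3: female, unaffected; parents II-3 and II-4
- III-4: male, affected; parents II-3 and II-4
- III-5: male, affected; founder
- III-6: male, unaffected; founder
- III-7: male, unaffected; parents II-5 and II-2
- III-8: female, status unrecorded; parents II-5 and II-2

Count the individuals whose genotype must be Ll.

2

Obligate heterozygotes: II-3 is unaffected so carries L and passed l to III-1 (ll), so II-3 is Ll; II-4 is unaffected so carries L and passed l to III-1 (ll), so II-4 is Ll.
Every other individual is either homozygous by phenotype or has at least one consistent homozygous assignment, so the count is 2.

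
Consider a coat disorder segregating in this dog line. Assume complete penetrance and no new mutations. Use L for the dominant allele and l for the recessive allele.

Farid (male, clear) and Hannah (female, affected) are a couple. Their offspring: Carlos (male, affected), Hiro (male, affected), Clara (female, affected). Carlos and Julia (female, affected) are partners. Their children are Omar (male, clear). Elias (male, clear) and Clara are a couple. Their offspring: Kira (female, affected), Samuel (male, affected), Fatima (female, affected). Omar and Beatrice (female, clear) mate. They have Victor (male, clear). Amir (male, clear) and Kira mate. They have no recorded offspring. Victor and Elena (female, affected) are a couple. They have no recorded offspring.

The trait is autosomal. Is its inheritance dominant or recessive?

dominant

Carlos and Julia are both affected yet have a clear child Omar. Under a recessive model two affected parents are homozygous and every child would be affected, so the trait cannot be recessive.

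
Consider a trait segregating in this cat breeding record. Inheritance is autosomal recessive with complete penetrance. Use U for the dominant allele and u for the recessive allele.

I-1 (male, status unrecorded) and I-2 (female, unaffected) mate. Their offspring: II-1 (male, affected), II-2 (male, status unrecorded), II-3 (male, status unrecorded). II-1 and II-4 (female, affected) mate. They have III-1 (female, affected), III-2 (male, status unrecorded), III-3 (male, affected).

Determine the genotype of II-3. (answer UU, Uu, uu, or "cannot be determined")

II-3's phenotype is unrecorded, and no parent or child forces a single allele at both positions; consistent genotype assignments exist with II-3 as UU or Uu or uu.

cannot be determined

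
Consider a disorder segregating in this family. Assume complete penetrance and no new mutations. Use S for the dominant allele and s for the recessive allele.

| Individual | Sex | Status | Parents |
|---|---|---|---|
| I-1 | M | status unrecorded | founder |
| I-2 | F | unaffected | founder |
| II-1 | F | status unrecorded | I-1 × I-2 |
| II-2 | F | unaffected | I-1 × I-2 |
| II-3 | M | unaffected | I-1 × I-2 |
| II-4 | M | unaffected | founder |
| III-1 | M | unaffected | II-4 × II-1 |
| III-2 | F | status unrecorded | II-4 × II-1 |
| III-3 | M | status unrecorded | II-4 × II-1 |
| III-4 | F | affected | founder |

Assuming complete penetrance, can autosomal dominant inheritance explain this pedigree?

Yes

A consistent assignment under autosomal dominant exists: I-1 Ss, I-2 ss, II-1 Ss, II-2 ss, II-3 ss, II-4 ss, III-1 ss, III-2 Ss, III-3 Ss, III-4 SS.
In this assignment every recorded phenotype matches its genotype and every non-founder's genotype is obtainable from its parents' genotypes, so the pedigree is consistent.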